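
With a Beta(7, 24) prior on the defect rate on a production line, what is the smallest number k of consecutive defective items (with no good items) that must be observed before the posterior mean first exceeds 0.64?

After k defective items and 0 good items the posterior is Beta(7+k, 24), with mean (7+k)/(7+24+k).
Set (7+k)/(31+k) > 0.64 and solve: k > (0.64·31 − 7)/(1 − 0.64) = 35.667.
The smallest integer exceeding 35.667 is 36.

k = 36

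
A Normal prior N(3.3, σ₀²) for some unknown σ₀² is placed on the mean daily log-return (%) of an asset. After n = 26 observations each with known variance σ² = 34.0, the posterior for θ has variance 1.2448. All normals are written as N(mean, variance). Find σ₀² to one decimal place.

σ₀² = 25.9

For the Normal–Normal model with known σ², precisions add: τ_n = τ₀ + n/σ².
So 1/σ₀² = 1/1.2448 − 26/34.0 = 0.803342 − 0.764706 = 0.038636.
Hence σ₀² = 1/0.038636 ≈ 25.9.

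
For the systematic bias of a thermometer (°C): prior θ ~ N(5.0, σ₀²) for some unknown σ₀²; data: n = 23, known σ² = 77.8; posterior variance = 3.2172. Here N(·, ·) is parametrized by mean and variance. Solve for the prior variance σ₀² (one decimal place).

For the Normal–Normal model with known σ², precisions add: τ_n = τ₀ + n/σ².
So 1/σ₀² = 1/3.2172 − 23/77.8 = 0.310829 − 0.295630 = 0.015199.
Hence σ₀² = 1/0.015199 ≈ 65.8.

σ₀² = 65.8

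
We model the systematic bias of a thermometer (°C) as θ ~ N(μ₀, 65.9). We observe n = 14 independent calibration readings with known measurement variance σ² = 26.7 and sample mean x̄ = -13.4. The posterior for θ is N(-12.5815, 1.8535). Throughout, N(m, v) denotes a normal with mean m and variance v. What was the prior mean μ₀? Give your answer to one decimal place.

μ₀ = 15.7

With known observation variance, the Normal–Normal posterior has precision τ_n = τ₀ + n/σ² and mean μ_n = (τ₀μ₀ + (n/σ²)x̄)/τ_n.
Here τ₀ = 1/65.9 = 0.015175 and τ_data = 14/26.7 = 0.524345, so τ_n = 0.539520.
Rearranging for μ₀: μ₀ = (μ_n·τ_n − τ_data·x̄)/τ₀ = (-12.5815·0.539520 − 0.524345·-13.4) / 0.015175 = 0.238252/0.015175 ≈ 15.7.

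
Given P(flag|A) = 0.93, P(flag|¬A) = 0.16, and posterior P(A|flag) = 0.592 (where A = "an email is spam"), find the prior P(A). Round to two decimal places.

Bayes' rule in odds form gives O(A|E) = O(A)·[P(E|A)/P(E|¬A)], hence O(A) = O(A|E)/LR.
Posterior odds = 0.592/(1−0.592) = 1.4510. LR = 0.93/0.16 = 5.8125.
Prior odds = 1.4510/5.8125 = 0.2496, so P(A) = 0.2496/(1+0.2496) ≈ 0.20.

P(A) = 0.20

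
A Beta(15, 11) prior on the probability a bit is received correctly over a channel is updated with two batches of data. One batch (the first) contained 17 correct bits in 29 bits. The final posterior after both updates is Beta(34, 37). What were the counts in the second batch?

2 correct bits and 14 errors

Sequential conjugate updates are equivalent to a single update on the pooled data, so total successes = posterior α − prior α and total failures = posterior β − prior β.
Total across both batches: 34−15=19 correct bits, 37−11=26 errors.
Subtract the first batch: 19−17=2 correct bits and 26−12=14 errors.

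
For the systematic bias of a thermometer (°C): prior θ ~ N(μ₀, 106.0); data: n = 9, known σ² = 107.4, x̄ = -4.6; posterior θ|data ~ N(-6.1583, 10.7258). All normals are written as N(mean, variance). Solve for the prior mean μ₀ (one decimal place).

With known observation variance, the Normal–Normal posterior has precision τ_n = τ₀ + n/σ² and mean μ_n = (τ₀μ₀ + (n/σ²)x̄)/τ_n.
Here τ₀ = 1/106.0 = 0.009434 and τ_data = 9/107.4 = 0.083799, so τ_n = 0.093233.
Rearranging for μ₀: μ₀ = (μ_n·τ_n − τ_data·x̄)/τ₀ = (-6.1583·0.093233 − 0.083799·-4.6) / 0.009434 = -0.188681/0.009434 ≈ -20.0.

μ₀ = -20.0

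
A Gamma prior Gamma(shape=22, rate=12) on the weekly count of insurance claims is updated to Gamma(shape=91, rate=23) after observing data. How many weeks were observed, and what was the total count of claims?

n = 11 weeks with total 69 claims

Gamma–Poisson conjugacy: posterior shape = α + Σxᵢ, posterior rate = β + n.
Matching: Σxᵢ = 91 − 22 = 69 and n = 23 − 12 = 11.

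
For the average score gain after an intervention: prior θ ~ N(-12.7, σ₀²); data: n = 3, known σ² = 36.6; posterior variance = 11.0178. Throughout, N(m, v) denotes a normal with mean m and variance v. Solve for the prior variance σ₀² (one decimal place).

σ₀² = 113.7

For the Normal–Normal model with known σ², precisions add: τ_n = τ₀ + n/σ².
So 1/σ₀² = 1/11.0178 − 3/36.6 = 0.090762 − 0.081967 = 0.008795.
Hence σ₀² = 1/0.008795 ≈ 113.7.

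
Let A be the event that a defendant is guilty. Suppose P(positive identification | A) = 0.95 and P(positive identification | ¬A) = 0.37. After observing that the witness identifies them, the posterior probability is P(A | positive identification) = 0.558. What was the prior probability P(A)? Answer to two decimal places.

Bayes' rule in odds form gives O(A|E) = O(A)·[P(E|A)/P(E|¬A)], hence O(A) = O(A|E)/LR.
Posterior odds = 0.558/(1−0.558) = 1.2624. LR = 0.95/0.37 = 2.5676.
Prior odds = 1.2624/2.5676 = 0.4917, so P(A) = 0.4917/(1+0.4917) ≈ 0.33.

P(A) = 0.33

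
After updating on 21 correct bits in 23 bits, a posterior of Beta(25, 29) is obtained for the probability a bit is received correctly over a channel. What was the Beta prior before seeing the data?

Beta is conjugate to the binomial likelihood: posterior = Beta(α+s, β+f).
Subtract the data counts: 25−21=4, 29−2=27.

Beta(4, 27)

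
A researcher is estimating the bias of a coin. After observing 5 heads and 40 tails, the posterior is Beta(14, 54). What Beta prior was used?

Beta(9, 14)

Beta is conjugate to the binomial likelihood: posterior = Beta(α+s, β+f).
So α = 14 − 5 = 9 and β = 54 − 40 = 14.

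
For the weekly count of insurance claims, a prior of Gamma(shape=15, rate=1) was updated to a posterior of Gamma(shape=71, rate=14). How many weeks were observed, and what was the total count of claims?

n = 13 weeks with total 56 claims

Gamma–Poisson conjugacy: posterior shape = α + Σxᵢ, posterior rate = β + n.
Matching: Σxᵢ = 71 − 15 = 56 and n = 14 − 1 = 13.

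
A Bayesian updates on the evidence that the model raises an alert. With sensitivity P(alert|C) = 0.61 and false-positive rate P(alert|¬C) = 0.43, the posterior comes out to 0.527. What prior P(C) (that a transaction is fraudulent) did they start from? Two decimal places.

In odds form, posterior odds = prior odds × likelihood ratio, so prior odds = posterior odds ÷ LR.
Posterior odds = 0.527/(1−0.527) = 1.1142. LR = 0.61/0.43 = 1.4186.
Prior odds = 1.1142/1.4186 = 0.7854, so P(C) = 0.7854/(1+0.7854) ≈ 0.44.

P(C) = 0.44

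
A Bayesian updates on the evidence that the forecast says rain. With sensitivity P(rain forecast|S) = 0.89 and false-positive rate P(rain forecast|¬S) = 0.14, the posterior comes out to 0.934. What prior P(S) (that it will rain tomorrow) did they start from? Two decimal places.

Bayes' rule in odds form gives O(S|E) = O(S)·[P(E|S)/P(E|¬S)], hence O(S) = O(S|E)/LR.
Posterior odds = 0.934/(1−0.934) = 14.1515. LR = 0.89/0.14 = 6.3571.
Prior odds = 14.1515/6.3571 = 2.2261, so P(S) = 2.2261/(1+2.2261) ≈ 0.69.

P(S) = 0.69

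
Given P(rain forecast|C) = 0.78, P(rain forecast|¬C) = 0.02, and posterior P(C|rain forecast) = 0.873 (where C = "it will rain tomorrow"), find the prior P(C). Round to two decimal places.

In odds form, posterior odds = prior odds × likelihood ratio, so prior odds = posterior odds ÷ LR.
Posterior odds = 0.873/(1−0.873) = 6.8740. LR = 0.78/0.02 = 39.0000.
Prior odds = 6.8740/39.0000 = 0.1763, so P(C) = 0.1763/(1+0.1763) ≈ 0.15.

P(C) = 0.15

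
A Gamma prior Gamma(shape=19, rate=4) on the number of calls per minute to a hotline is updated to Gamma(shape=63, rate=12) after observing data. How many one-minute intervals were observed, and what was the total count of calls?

n = 8 one-minute intervals with total 44 calls

Gamma–Poisson conjugacy: posterior shape = α + Σxᵢ, posterior rate = β + n.
Matching: Σxᵢ = 63 − 19 = 44 and n = 12 − 4 = 8.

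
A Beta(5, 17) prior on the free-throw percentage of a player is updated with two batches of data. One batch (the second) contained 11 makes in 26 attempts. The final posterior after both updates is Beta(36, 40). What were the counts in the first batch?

20 makes and 8 misses

Sequential conjugate updates are equivalent to a single update on the pooled data, so total successes = posterior α − prior α and total failures = posterior β − prior β.
Total across both batches: 36−5=31 makes, 40−17=23 misses.
Subtract the second batch: 31−11=20 makes and 23−15=8 misses.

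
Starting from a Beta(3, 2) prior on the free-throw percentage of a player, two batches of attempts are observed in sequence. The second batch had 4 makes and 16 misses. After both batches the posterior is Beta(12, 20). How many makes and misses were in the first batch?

5 makes and 2 misses

Sequential conjugate updates are equivalent to a single update on the pooled data, so total successes = posterior α − prior α and total failures = posterior β − prior β.
Total across both batches: 12−3=9 makes, 20−2=18 misses.
Subtract the second batch: 9−4=5 makes and 18−16=2 misses.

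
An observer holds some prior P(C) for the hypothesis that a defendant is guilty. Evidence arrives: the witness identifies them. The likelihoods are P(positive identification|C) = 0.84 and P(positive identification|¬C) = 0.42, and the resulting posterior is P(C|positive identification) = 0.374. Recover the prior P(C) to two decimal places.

In odds form, posterior odds = prior odds × likelihood ratio, so prior odds = posterior odds ÷ LR.
Posterior odds = 0.374/(1−0.374) = 0.5974. LR = 0.84/0.42 = 2.0000.
Prior odds = 0.5974/2.0000 = 0.2987, so P(C) = 0.2987/(1+0.2987) ≈ 0.23.

P(C) = 0.23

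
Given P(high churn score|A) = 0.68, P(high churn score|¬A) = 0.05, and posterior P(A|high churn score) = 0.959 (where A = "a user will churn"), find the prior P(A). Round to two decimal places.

P(A) = 0.63

In odds form, posterior odds = prior odds × likelihood ratio, so prior odds = posterior odds ÷ LR.
Posterior odds = 0.959/(1−0.959) = 23.3902. LR = 0.68/0.05 = 13.6000.
Prior odds = 23.3902/13.6000 = 1.7199, so P(A) = 1.7199/(1+1.7199) ≈ 0.63.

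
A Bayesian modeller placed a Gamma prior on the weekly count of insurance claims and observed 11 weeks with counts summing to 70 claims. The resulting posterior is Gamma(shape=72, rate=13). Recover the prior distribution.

A Gamma(α, β) prior (rate parametrization) on a Poisson rate with n observations summing to S gives posterior Gamma(α+S, β+n).
So α = 72 − 70 = 2 and β = 13 − 11 = 2.

Gamma(shape=2, rate=2)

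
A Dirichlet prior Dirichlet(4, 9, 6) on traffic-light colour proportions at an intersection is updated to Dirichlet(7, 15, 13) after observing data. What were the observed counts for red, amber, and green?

For a Dirichlet(α) prior with multinomial counts c, the posterior is Dirichlet(α + c) componentwise.
Counts are posterior − prior componentwise: 7−4=3, 15−9=6, 13−6=7.

counts (3, 6, 7)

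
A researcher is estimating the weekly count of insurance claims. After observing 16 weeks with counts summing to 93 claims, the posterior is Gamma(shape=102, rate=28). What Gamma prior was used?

A Gamma(α, β) prior (rate parametrization) on a Poisson rate with n observations summing to S gives posterior Gamma(α+S, β+n).
So α = 102 − 93 = 9 and β = 28 − 16 = 12.

Gamma(shape=9, rate=12)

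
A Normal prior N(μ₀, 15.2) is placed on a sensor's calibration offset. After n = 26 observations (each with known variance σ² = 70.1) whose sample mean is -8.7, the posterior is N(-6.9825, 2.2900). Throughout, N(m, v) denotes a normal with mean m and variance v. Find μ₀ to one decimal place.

μ₀ = 2.7

The posterior mean is a precision-weighted average: μ_n = (τ₀μ₀ + τ_data·x̄)/(τ₀+τ_data), with τ₀=1/σ₀² and τ_data=n/σ².
Here τ₀ = 1/15.2 = 0.065789 and τ_data = 26/70.1 = 0.370899, so τ_n = 0.436688.
Rearranging for μ₀: μ₀ = (μ_n·τ_n − τ_data·x̄)/τ₀ = (-6.9825·0.436688 − 0.370899·-8.7) / 0.065789 = 0.177647/0.065789 ≈ 2.7.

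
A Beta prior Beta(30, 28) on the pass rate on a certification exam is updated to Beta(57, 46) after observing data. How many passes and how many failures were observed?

Under Beta–binomial conjugacy the posterior parameters are (α+s, β+f).
Match parameters: s=57−30=27, f=46−28=18.

27 passes and 18 failures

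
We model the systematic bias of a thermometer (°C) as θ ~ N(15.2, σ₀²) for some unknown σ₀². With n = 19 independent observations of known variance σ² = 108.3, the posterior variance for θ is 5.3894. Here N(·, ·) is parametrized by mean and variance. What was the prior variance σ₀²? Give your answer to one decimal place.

σ₀² = 98.9

Posterior precision equals prior precision plus data precision: 1/σ_n² = 1/σ₀² + n/σ².
So 1/σ₀² = 1/5.3894 − 19/108.3 = 0.185549 − 0.175439 = 0.010110.
Hence σ₀² = 1/0.010110 ≈ 98.9.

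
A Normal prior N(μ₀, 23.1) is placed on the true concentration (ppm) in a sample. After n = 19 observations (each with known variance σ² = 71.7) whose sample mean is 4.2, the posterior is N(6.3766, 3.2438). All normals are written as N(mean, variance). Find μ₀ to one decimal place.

μ₀ = 19.7

With known observation variance, the Normal–Normal posterior has precision τ_n = τ₀ + n/σ² and mean μ_n = (τ₀μ₀ + (n/σ²)x̄)/τ_n.
Here τ₀ = 1/23.1 = 0.043290 and τ_data = 19/71.7 = 0.264993, so τ_n = 0.308283.
Rearranging for μ₀: μ₀ = (μ_n·τ_n − τ_data·x̄)/τ₀ = (6.3766·0.308283 − 0.264993·4.2) / 0.043290 = 0.852827/0.043290 ≈ 19.7.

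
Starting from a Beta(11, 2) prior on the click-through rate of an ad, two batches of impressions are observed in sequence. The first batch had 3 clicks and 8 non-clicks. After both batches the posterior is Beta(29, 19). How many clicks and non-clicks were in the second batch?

Because Beta–binomial updating is additive in the counts, the combined data contributed (α_post−α_prior, β_post−β_prior) successes and failures.
Total across both batches: 29−11=18 clicks, 19−2=17 non-clicks.
Subtract the first batch: 18−3=15 clicks and 17−8=9 non-clicks.

15 clicks and 9 non-clicks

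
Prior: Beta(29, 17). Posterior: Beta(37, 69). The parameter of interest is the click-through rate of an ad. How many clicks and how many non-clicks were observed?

8 clicks and 52 non-clicks

Beta is conjugate to the binomial likelihood: posterior = Beta(α+s, β+f).
So s = 37 − 29 = 8 and f = 69 − 17 = 52.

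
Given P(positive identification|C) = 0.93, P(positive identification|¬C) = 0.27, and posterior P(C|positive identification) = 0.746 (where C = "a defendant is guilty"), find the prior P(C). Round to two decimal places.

In odds form, posterior odds = prior odds × likelihood ratio, so prior odds = posterior odds ÷ LR.
Posterior odds = 0.746/(1−0.746) = 2.9370. LR = 0.93/0.27 = 3.4444.
Prior odds = 2.9370/3.4444 = 0.8527, so P(C) = 0.8527/(1+0.8527) ≈ 0.46.

P(C) = 0.46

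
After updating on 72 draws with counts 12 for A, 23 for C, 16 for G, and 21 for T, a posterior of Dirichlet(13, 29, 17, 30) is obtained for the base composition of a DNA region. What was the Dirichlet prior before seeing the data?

Dirichlet(1, 6, 1, 9)

For a Dirichlet(α) prior with multinomial counts c, the posterior is Dirichlet(α + c) componentwise.
Subtract each count from the matching posterior parameter: 13−12=1, 29−23=6, 17−16=1, 30−21=9.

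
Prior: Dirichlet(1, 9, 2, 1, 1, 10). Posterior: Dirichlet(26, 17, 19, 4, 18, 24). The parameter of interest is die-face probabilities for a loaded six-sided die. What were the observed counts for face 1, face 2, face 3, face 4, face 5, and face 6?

counts (25, 8, 17, 3, 17, 14)

For a Dirichlet(α) prior with multinomial counts c, the posterior is Dirichlet(α + c) componentwise.
Counts are posterior − prior componentwise: 26−1=25, 17−9=8, 19−2=17, 4−1=3, 18−1=17, 24−10=14.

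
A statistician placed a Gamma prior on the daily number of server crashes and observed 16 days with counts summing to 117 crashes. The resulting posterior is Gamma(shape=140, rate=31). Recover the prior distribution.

Gamma(shape=23, rate=15)

Gamma–Poisson conjugacy: posterior shape = α + Σxᵢ, posterior rate = β + n.
So α = 140 − 117 = 23 and β = 31 − 16 = 15.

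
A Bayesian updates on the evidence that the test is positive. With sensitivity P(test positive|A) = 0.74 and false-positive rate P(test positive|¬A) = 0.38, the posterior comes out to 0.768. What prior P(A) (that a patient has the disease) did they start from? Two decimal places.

Bayes' rule in odds form gives O(A|E) = O(A)·[P(E|A)/P(E|¬A)], hence O(A) = O(A|E)/LR.
Posterior odds = 0.768/(1−0.768) = 3.3103. LR = 0.74/0.38 = 1.9474.
Prior odds = 3.3103/1.9474 = 1.6999, so P(A) = 1.6999/(1+1.6999) ≈ 0.63.

P(A) = 0.63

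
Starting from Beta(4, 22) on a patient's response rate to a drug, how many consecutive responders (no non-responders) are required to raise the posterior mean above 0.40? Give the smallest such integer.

After k responders and 0 non-responders the posterior is Beta(4+k, 22), with mean (4+k)/(4+22+k).
Set (4+k)/(26+k) > 0.40 and solve: k > (0.40·26 − 4)/(1 − 0.40) = 10.667.
The smallest integer exceeding 10.667 is 11.

k = 11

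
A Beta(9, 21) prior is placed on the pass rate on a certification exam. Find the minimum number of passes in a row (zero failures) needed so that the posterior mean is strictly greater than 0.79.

After k passes and 0 failures the posterior is Beta(9+k, 21), with mean (9+k)/(9+21+k).
Set (9+k)/(30+k) > 0.79 and solve: k > (0.79·30 − 9)/(1 − 0.79) = 70.000.
The smallest integer exceeding 70.000 is 71, and checking k=71: (80)/(101) = 0.7921 > 0.79.

k = 71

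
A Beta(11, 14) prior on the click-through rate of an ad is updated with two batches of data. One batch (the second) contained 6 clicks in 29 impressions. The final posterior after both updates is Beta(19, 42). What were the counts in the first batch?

Because Beta–binomial updating is additive in the counts, the combined data contributed (α_post−α_prior, β_post−β_prior) successes and failures.
Total across both batches: 19−11=8 clicks, 42−14=28 non-clicks.
Subtract the second batch: 8−6=2 clicks and 28−23=5 non-clicks.

2 clicks and 5 non-clicks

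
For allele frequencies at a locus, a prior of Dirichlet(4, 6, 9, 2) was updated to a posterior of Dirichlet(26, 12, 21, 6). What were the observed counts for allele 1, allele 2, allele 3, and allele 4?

counts (22, 6, 12, 4)

For a Dirichlet(α) prior with multinomial counts c, the posterior is Dirichlet(α + c) componentwise.
Counts are posterior − prior componentwise: 26−4=22, 12−6=6, 21−9=12, 6−2=4.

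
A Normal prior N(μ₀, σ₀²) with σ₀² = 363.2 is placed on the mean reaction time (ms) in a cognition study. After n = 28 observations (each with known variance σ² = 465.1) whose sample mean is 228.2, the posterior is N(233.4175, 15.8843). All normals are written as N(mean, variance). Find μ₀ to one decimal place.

With known observation variance, the Normal–Normal posterior has precision τ_n = τ₀ + n/σ² and mean μ_n = (τ₀μ₀ + (n/σ²)x̄)/τ_n.
Here τ₀ = 1/363.2 = 0.002753 and τ_data = 28/465.1 = 0.060202, so τ_n = 0.062955.
Rearranging for μ₀: μ₀ = (μ_n·τ_n − τ_data·x̄)/τ₀ = (233.4175·0.062955 − 0.060202·228.2) / 0.002753 = 0.956702/0.002753 ≈ 347.5.

μ₀ = 347.5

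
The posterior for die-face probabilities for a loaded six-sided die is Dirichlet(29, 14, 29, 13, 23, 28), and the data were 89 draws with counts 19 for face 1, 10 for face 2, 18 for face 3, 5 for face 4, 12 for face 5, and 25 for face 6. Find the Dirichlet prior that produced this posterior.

For a Dirichlet(α) prior with multinomial counts c, the posterior is Dirichlet(α + c) componentwise.
Subtract each count from the matching posterior parameter: 29−19=10, 14−10=4, 29−18=11, 13−5=8, 23−12=11, 28−25=3.

Dirichlet(10, 4, 11, 8, 11, 3)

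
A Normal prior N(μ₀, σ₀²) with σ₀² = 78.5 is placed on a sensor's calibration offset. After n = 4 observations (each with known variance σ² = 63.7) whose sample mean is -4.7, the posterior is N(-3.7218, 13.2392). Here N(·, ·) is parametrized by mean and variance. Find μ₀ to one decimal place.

μ₀ = 1.1

With known observation variance, the Normal–Normal posterior has precision τ_n = τ₀ + n/σ² and mean μ_n = (τ₀μ₀ + (n/σ²)x̄)/τ_n.
Here τ₀ = 1/78.5 = 0.012739 and τ_data = 4/63.7 = 0.062794, so τ_n = 0.075533.
Rearranging for μ₀: μ₀ = (μ_n·τ_n − τ_data·x̄)/τ₀ = (-3.7218·0.075533 − 0.062794·-4.7) / 0.012739 = 0.014013/0.012739 ≈ 1.1.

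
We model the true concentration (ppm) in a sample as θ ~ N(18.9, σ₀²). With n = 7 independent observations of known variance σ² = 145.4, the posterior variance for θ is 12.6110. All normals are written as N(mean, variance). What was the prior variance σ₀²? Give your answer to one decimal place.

For the Normal–Normal model with known σ², precisions add: τ_n = τ₀ + n/σ².
So 1/σ₀² = 1/12.6110 − 7/145.4 = 0.079296 − 0.048143 = 0.031153.
Hence σ₀² = 1/0.031153 ≈ 32.1.

σ₀² = 32.1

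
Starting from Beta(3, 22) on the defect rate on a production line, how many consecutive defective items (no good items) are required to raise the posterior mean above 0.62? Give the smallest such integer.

After k defective items and 0 good items the posterior is Beta(3+k, 22), with mean (3+k)/(3+22+k).
Set (3+k)/(25+k) > 0.62 and solve: k > (0.62·25 − 3)/(1 − 0.62) = 32.895.
The smallest integer exceeding 32.895 is 33.

k = 33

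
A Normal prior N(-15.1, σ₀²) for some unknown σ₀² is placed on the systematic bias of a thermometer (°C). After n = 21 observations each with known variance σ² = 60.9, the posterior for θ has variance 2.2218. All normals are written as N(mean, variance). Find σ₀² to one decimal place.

σ₀² = 9.5

Posterior precision equals prior precision plus data precision: 1/σ_n² = 1/σ₀² + n/σ².
So 1/σ₀² = 1/2.2218 − 21/60.9 = 0.450086 − 0.344828 = 0.105258.
Hence σ₀² = 1/0.105258 ≈ 9.5.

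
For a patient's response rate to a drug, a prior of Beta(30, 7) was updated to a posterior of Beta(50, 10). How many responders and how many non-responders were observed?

20 responders and 3 non-responders

Under Beta–binomial conjugacy the posterior parameters are (a+s, b+f).
Match parameters: s=50−30=20, f=10−7=3.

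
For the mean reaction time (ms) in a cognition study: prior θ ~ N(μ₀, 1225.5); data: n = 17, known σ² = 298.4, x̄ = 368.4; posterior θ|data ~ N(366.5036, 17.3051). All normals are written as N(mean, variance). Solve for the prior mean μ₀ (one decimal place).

The posterior mean is a precision-weighted average: μ_n = (τ₀μ₀ + τ_data·x̄)/(τ₀+τ_data), with τ₀=1/σ₀² and τ_data=n/σ².
Here τ₀ = 1/1225.5 = 0.000816 and τ_data = 17/298.4 = 0.056971, so τ_n = 0.057787.
Rearranging for μ₀: μ₀ = (μ_n·τ_n − τ_data·x̄)/τ₀ = (366.5036·0.057787 − 0.056971·368.4) / 0.000816 = 0.191027/0.000816 ≈ 234.1.

μ₀ = 234.1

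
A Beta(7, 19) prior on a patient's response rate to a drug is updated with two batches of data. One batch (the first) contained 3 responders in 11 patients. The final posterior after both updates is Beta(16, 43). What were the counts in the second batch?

Sequential conjugate updates are equivalent to a single update on the pooled data, so total successes = posterior α − prior α and total failures = posterior β − prior β.
Total across both batches: 16−7=9 responders, 43−19=24 non-responders.
Subtract the first batch: 9−3=6 responders and 24−8=16 non-responders.

6 responders and 16 non-responders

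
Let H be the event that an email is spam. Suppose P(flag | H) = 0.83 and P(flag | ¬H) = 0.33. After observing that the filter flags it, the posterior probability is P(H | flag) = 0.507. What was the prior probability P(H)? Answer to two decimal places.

Bayes' rule in odds form gives O(H|E) = O(H)·[P(E|H)/P(E|¬H)], hence O(H) = O(H|E)/LR.
Posterior odds = 0.507/(1−0.507) = 1.0284. LR = 0.83/0.33 = 2.5152.
Prior odds = 1.0284/2.5152 = 0.4089, so P(H) = 0.4089/(1+0.4089) ≈ 0.29.

P(H) = 0.29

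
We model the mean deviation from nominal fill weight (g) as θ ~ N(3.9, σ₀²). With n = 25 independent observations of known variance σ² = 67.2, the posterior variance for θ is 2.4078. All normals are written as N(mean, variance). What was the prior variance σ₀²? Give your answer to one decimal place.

σ₀² = 23.1

Posterior precision equals prior precision plus data precision: 1/σ_n² = 1/σ₀² + n/σ².
So 1/σ₀² = 1/2.4078 − 25/67.2 = 0.415317 − 0.372024 = 0.043293.
Hence σ₀² = 1/0.043293 ≈ 23.1.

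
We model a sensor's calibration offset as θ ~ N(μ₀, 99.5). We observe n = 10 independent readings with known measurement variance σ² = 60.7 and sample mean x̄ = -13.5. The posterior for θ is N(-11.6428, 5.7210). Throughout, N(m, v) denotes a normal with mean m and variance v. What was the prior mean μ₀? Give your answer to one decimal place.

μ₀ = 18.8

With known observation variance, the Normal–Normal posterior has precision τ_n = τ₀ + n/σ² and mean μ_n = (τ₀μ₀ + (n/σ²)x̄)/τ_n.
Here τ₀ = 1/99.5 = 0.010050 and τ_data = 10/60.7 = 0.164745, so τ_n = 0.174795.
Rearranging for μ₀: μ₀ = (μ_n·τ_n − τ_data·x̄)/τ₀ = (-11.6428·0.174795 − 0.164745·-13.5) / 0.010050 = 0.188954/0.010050 ≈ 18.8.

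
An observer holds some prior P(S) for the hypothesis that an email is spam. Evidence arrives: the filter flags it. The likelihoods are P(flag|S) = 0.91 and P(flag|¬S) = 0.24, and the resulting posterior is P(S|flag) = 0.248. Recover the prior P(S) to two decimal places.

P(S) = 0.08

In odds form, posterior odds = prior odds × likelihood ratio, so prior odds = posterior odds ÷ LR.
Posterior odds = 0.248/(1−0.248) = 0.3298. LR = 0.91/0.24 = 3.7917.
Prior odds = 0.3298/3.7917 = 0.0870, so P(S) = 0.0870/(1+0.0870) ≈ 0.08.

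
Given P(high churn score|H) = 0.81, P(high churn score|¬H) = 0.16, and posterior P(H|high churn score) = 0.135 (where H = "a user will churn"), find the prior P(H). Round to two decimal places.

P(H) = 0.03

In odds form, posterior odds = prior odds × likelihood ratio, so prior odds = posterior odds ÷ LR.
Posterior odds = 0.135/(1−0.135) = 0.1561. LR = 0.81/0.16 = 5.0625.
Prior odds = 0.1561/5.0625 = 0.0308, so P(H) = 0.0308/(1+0.0308) ≈ 0.03.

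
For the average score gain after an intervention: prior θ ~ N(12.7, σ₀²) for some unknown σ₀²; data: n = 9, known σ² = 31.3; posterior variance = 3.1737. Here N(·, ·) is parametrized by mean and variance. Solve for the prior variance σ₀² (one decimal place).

For the Normal–Normal model with known σ², precisions add: τ_n = τ₀ + n/σ².
So 1/σ₀² = 1/3.1737 − 9/31.3 = 0.315090 − 0.287540 = 0.027550.
Hence σ₀² = 1/0.027550 ≈ 36.3.

σ₀² = 36.3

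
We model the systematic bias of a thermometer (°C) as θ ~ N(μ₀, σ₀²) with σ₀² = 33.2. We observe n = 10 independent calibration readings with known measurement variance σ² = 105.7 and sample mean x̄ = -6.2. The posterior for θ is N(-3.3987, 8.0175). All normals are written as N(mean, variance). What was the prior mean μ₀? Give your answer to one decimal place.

μ₀ = 5.4

The posterior mean is a precision-weighted average: μ_n = (τ₀μ₀ + τ_data·x̄)/(τ₀+τ_data), with τ₀=1/σ₀² and τ_data=n/σ².
Here τ₀ = 1/33.2 = 0.030120 and τ_data = 10/105.7 = 0.094607, so τ_n = 0.124727.
Rearranging for μ₀: μ₀ = (μ_n·τ_n − τ_data·x̄)/τ₀ = (-3.3987·0.124727 − 0.094607·-6.2) / 0.030120 = 0.162654/0.030120 ≈ 5.4.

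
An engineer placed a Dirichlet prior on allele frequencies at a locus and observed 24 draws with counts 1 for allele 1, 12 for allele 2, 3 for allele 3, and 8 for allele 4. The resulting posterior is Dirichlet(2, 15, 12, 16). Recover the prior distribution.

For a Dirichlet(α) prior with multinomial counts c, the posterior is Dirichlet(α + c) componentwise.
Subtract each count from the matching posterior parameter: 2−1=1, 15−12=3, 12−3=9, 16−8=8.

Dirichlet(1, 3, 9, 8)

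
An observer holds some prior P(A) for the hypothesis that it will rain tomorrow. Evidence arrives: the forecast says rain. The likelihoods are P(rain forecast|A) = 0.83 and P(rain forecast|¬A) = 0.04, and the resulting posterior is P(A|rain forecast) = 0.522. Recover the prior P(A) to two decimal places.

In odds form, posterior odds = prior odds × likelihood ratio, so prior odds = posterior odds ÷ LR.
Posterior odds = 0.522/(1−0.522) = 1.0921. LR = 0.83/0.04 = 20.7500.
Prior odds = 1.0921/20.7500 = 0.0526, so P(A) = 0.0526/(1+0.0526) ≈ 0.05.

P(A) = 0.05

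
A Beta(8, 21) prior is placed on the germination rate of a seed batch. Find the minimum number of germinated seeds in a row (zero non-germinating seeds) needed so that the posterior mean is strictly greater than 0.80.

After k germinated seeds and 0 non-germinating seeds the posterior is Beta(8+k, 21), with mean (8+k)/(8+21+k).
Set (8+k)/(29+k) > 0.80 and solve: k > (0.80·29 − 8)/(1 − 0.80) = 76.000.
The smallest integer exceeding 76.000 is 77, and checking k=77: (85)/(106) = 0.8019 > 0.80.

k = 77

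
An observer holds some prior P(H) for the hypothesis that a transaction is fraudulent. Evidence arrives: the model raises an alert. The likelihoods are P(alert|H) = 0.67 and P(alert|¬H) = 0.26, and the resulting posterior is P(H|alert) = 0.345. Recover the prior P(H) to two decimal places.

P(H) = 0.17

Bayes' rule in odds form gives O(H|E) = O(H)·[P(E|H)/P(E|¬H)], hence O(H) = O(H|E)/LR.
Posterior odds = 0.345/(1−0.345) = 0.5267. LR = 0.67/0.26 = 2.5769.
Prior odds = 0.5267/2.5769 = 0.2044, so P(H) = 0.2044/(1+0.2044) ≈ 0.17.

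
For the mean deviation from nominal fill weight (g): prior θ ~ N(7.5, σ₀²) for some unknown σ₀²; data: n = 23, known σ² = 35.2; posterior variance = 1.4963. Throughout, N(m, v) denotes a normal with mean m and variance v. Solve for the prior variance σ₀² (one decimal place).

Posterior precision equals prior precision plus data precision: 1/σ_n² = 1/σ₀² + n/σ².
So 1/σ₀² = 1/1.4963 − 23/35.2 = 0.668315 − 0.653409 = 0.014906.
Hence σ₀² = 1/0.014906 ≈ 67.1.

σ₀² = 67.1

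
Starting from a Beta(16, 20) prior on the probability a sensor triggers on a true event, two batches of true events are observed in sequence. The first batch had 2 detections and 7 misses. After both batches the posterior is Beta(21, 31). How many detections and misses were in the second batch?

Because Beta–binomial updating is additive in the counts, the combined data contributed (α_post−α_prior, β_post−β_prior) successes and failures.
Total across both batches: 21−16=5 detections, 31−20=11 misses.
Subtract the first batch: 5−2=3 detections and 11−7=4 misses.

3 detections and 4 misses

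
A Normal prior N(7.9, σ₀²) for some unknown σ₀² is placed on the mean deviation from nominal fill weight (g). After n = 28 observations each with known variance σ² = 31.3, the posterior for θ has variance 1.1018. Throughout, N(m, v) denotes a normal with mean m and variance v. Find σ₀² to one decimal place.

σ₀² = 76.7

For the Normal–Normal model with known σ², precisions add: τ_n = τ₀ + n/σ².
So 1/σ₀² = 1/1.1018 − 28/31.3 = 0.907606 − 0.894569 = 0.013037.
Hence σ₀² = 1/0.013037 ≈ 76.7.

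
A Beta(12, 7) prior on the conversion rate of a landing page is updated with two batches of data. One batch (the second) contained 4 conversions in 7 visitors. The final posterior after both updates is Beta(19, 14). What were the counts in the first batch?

3 conversions and 4 bounces

Because Beta–binomial updating is additive in the counts, the combined data contributed (α_post−α_prior, β_post−β_prior) successes and failures.
Total across both batches: 19−12=7 conversions, 14−7=7 bounces.
Subtract the second batch: 7−4=3 conversions and 7−3=4 bounces.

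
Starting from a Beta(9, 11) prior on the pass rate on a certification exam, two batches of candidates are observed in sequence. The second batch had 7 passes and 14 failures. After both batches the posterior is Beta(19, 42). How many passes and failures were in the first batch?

Sequential conjugate updates are equivalent to a single update on the pooled data, so total successes = posterior α − prior α and total failures = posterior β − prior β.
Total across both batches: 19−9=10 passes, 42−11=31 failures.
Subtract the second batch: 10−7=3 passes and 31−14=17 failures.

3 passes and 17 failures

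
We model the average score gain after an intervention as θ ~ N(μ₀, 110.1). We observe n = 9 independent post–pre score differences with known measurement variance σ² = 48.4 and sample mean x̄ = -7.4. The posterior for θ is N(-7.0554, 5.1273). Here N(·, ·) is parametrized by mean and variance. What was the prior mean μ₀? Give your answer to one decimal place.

μ₀ = 0.0

The posterior mean is a precision-weighted average: μ_n = (τ₀μ₀ + τ_data·x̄)/(τ₀+τ_data), with τ₀=1/σ₀² and τ_data=n/σ².
Here τ₀ = 1/110.1 = 0.009083 and τ_data = 9/48.4 = 0.185950, so τ_n = 0.195033.
Rearranging for μ₀: μ₀ = (μ_n·τ_n − τ_data·x̄)/τ₀ = (-7.0554·0.195033 − 0.185950·-7.4) / 0.009083 = -0.000006/0.009083 ≈ 0.0.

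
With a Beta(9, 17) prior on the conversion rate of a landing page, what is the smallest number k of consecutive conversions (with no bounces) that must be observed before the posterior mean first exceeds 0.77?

k = 48

After k conversions and 0 bounces the posterior is Beta(9+k, 17), with mean (9+k)/(9+17+k).
Set (9+k)/(26+k) > 0.77 and solve: k > (0.77·26 − 9)/(1 − 0.77) = 47.913.
The smallest integer exceeding 47.913 is 48.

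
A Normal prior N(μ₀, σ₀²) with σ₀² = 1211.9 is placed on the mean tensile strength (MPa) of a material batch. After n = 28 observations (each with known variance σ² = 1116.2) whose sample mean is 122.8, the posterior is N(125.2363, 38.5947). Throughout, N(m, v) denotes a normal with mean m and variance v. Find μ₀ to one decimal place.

μ₀ = 199.3

The posterior mean is a precision-weighted average: μ_n = (τ₀μ₀ + τ_data·x̄)/(τ₀+τ_data), with τ₀=1/σ₀² and τ_data=n/σ².
Here τ₀ = 1/1211.9 = 0.000825 and τ_data = 28/1116.2 = 0.025085, so τ_n = 0.025910.
Rearranging for μ₀: μ₀ = (μ_n·τ_n − τ_data·x̄)/τ₀ = (125.2363·0.025910 − 0.025085·122.8) / 0.000825 = 0.164435/0.000825 ≈ 199.3.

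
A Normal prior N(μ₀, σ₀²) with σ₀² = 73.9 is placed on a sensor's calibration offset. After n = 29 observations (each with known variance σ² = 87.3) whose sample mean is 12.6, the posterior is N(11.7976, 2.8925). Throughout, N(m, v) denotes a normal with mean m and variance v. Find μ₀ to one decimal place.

The posterior mean is a precision-weighted average: μ_n = (τ₀μ₀ + τ_data·x̄)/(τ₀+τ_data), with τ₀=1/σ₀² and τ_data=n/σ².
Here τ₀ = 1/73.9 = 0.013532 and τ_data = 29/87.3 = 0.332188, so τ_n = 0.345720.
Rearranging for μ₀: μ₀ = (μ_n·τ_n − τ_data·x̄)/τ₀ = (11.7976·0.345720 − 0.332188·12.6) / 0.013532 = -0.106903/0.013532 ≈ -7.9.

μ₀ = -7.9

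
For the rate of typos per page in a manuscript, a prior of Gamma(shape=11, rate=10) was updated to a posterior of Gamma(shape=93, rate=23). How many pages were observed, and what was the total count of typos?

n = 13 pages with total 82 typos

Gamma–Poisson conjugacy: posterior shape = α + Σxᵢ, posterior rate = β + n.
Matching: Σxᵢ = 93 − 11 = 82 and n = 23 − 10 = 13.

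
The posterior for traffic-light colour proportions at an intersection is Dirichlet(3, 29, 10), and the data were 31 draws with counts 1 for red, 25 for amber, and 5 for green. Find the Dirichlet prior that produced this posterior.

Dirichlet(2, 4, 5)

For a Dirichlet(α) prior with multinomial counts c, the posterior is Dirichlet(α + c) componentwise.
Subtract each count from the matching posterior parameter: 3−1=2, 29−25=4, 10−5=5.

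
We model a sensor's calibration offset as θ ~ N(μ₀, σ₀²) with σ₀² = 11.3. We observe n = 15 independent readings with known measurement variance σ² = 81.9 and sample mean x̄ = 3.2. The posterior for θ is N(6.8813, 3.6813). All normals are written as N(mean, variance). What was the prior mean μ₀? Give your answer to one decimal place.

The posterior mean is a precision-weighted average: μ_n = (τ₀μ₀ + τ_data·x̄)/(τ₀+τ_data), with τ₀=1/σ₀² and τ_data=n/σ².
Here τ₀ = 1/11.3 = 0.088496 and τ_data = 15/81.9 = 0.183150, so τ_n = 0.271646.
Rearranging for μ₀: μ₀ = (μ_n·τ_n − τ_data·x̄)/τ₀ = (6.8813·0.271646 − 0.183150·3.2) / 0.088496 = 1.283198/0.088496 ≈ 14.5.

μ₀ = 14.5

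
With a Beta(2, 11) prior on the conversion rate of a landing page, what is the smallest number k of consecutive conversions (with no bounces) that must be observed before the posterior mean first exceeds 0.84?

After k conversions and 0 bounces the posterior is Beta(2+k, 11), with mean (2+k)/(2+11+k).
Set (2+k)/(13+k) > 0.84 and solve: k > (0.84·13 − 2)/(1 − 0.84) = 55.750.
The smallest integer exceeding 55.750 is 56, and checking k=56: (58)/(69) = 0.8406 > 0.84.

k = 56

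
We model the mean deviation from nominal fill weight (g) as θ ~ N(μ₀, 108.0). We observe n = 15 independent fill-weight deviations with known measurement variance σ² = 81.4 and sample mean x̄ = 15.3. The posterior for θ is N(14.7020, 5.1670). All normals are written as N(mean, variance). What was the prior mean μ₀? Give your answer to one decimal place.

μ₀ = 2.8

With known observation variance, the Normal–Normal posterior has precision τ_n = τ₀ + n/σ² and mean μ_n = (τ₀μ₀ + (n/σ²)x̄)/τ_n.
Here τ₀ = 1/108.0 = 0.009259 and τ_data = 15/81.4 = 0.184275, so τ_n = 0.193534.
Rearranging for μ₀: μ₀ = (μ_n·τ_n − τ_data·x̄)/τ₀ = (14.7020·0.193534 − 0.184275·15.3) / 0.009259 = 0.025929/0.009259 ≈ 2.8.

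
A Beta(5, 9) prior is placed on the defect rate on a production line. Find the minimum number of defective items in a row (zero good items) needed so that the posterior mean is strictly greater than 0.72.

k = 19

After k defective items and 0 good items the posterior is Beta(5+k, 9), with mean (5+k)/(5+9+k).
Set (5+k)/(14+k) > 0.72 and solve: k > (0.72·14 − 5)/(1 − 0.72) = 18.143.
The smallest integer exceeding 18.143 is 19.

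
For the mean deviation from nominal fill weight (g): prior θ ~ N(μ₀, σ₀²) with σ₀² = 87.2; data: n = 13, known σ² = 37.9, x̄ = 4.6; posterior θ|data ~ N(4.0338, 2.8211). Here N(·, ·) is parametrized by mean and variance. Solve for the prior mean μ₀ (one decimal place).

The posterior mean is a precision-weighted average: μ_n = (τ₀μ₀ + τ_data·x̄)/(τ₀+τ_data), with τ₀=1/σ₀² and τ_data=n/σ².
Here τ₀ = 1/87.2 = 0.011468 and τ_data = 13/37.9 = 0.343008, so τ_n = 0.354476.
Rearranging for μ₀: μ₀ = (μ_n·τ_n − τ_data·x̄)/τ₀ = (4.0338·0.354476 − 0.343008·4.6) / 0.011468 = -0.147952/0.011468 ≈ -12.9.

μ₀ = -12.9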